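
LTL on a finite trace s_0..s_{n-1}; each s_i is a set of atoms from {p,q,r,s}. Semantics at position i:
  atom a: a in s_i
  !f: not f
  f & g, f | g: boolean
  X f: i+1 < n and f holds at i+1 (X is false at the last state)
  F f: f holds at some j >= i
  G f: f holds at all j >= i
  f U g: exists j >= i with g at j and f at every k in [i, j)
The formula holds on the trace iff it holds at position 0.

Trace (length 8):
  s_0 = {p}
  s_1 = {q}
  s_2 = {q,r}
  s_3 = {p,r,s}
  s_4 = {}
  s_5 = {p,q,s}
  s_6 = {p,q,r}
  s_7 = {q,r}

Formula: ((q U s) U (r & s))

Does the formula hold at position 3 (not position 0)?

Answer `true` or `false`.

s_0={p}: ((q U s) U (r & s))=False (q U s)=False q=False s=False (r & s)=False r=False
s_1={q}: ((q U s) U (r & s))=True (q U s)=True q=True s=False (r & s)=False r=False
s_2={q,r}: ((q U s) U (r & s))=True (q U s)=True q=True s=False (r & s)=False r=True
s_3={p,r,s}: ((q U s) U (r & s))=True (q U s)=True q=False s=True (r & s)=True r=True
s_4={}: ((q U s) U (r & s))=False (q U s)=False q=False s=False (r & s)=False r=False
s_5={p,q,s}: ((q U s) U (r & s))=False (q U s)=True q=True s=True (r & s)=False r=False
s_6={p,q,r}: ((q U s) U (r & s))=False (q U s)=False q=True s=False (r & s)=False r=True
s_7={q,r}: ((q U s) U (r & s))=False (q U s)=False q=True s=False (r & s)=False r=True
Evaluating at position 3: result = True

Answer: true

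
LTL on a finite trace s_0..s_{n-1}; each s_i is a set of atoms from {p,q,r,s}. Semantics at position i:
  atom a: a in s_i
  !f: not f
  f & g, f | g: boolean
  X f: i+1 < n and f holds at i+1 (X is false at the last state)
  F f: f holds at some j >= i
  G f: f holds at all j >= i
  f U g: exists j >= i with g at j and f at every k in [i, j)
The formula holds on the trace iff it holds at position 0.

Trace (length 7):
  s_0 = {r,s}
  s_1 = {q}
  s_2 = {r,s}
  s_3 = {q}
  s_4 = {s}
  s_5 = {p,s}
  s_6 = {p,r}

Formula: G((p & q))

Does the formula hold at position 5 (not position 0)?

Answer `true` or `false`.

s_0={r,s}: G((p & q))=False (p & q)=False p=False q=False
s_1={q}: G((p & q))=False (p & q)=False p=False q=True
s_2={r,s}: G((p & q))=False (p & q)=False p=False q=False
s_3={q}: G((p & q))=False (p & q)=False p=False q=True
s_4={s}: G((p & q))=False (p & q)=False p=False q=False
s_5={p,s}: G((p & q))=False (p & q)=False p=True q=False
s_6={p,r}: G((p & q))=False (p & q)=False p=True q=False
Evaluating at position 5: result = False

Answer: false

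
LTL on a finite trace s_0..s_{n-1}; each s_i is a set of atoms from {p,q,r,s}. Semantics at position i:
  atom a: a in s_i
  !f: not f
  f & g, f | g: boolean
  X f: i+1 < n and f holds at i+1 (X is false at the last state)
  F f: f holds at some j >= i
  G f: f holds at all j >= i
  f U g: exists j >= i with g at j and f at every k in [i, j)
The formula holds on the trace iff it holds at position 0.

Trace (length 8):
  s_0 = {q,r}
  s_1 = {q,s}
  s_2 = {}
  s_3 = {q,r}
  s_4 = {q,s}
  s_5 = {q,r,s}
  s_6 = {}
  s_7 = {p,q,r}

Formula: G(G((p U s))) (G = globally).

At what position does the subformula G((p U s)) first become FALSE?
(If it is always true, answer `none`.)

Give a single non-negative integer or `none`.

s_0={q,r}: G((p U s))=False (p U s)=False p=False s=False
s_1={q,s}: G((p U s))=False (p U s)=True p=False s=True
s_2={}: G((p U s))=False (p U s)=False p=False s=False
s_3={q,r}: G((p U s))=False (p U s)=False p=False s=False
s_4={q,s}: G((p U s))=False (p U s)=True p=False s=True
s_5={q,r,s}: G((p U s))=False (p U s)=True p=False s=True
s_6={}: G((p U s))=False (p U s)=False p=False s=False
s_7={p,q,r}: G((p U s))=False (p U s)=False p=True s=False
G(G((p U s))) holds globally = False
First violation at position 0.

Answer: 0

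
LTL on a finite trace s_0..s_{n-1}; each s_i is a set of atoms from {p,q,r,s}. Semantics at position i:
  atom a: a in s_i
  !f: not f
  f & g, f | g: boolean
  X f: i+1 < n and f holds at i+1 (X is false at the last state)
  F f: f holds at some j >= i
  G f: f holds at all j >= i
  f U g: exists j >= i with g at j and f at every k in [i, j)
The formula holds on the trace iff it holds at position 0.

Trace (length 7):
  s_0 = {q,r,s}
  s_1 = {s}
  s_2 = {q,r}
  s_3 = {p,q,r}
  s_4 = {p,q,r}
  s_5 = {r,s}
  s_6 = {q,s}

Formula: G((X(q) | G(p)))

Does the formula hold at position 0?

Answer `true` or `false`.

Answer: false

Derivation:
s_0={q,r,s}: G((X(q) | G(p)))=False (X(q) | G(p))=False X(q)=False q=True G(p)=False p=False
s_1={s}: G((X(q) | G(p)))=False (X(q) | G(p))=True X(q)=True q=False G(p)=False p=False
s_2={q,r}: G((X(q) | G(p)))=False (X(q) | G(p))=True X(q)=True q=True G(p)=False p=False
s_3={p,q,r}: G((X(q) | G(p)))=False (X(q) | G(p))=True X(q)=True q=True G(p)=False p=True
s_4={p,q,r}: G((X(q) | G(p)))=False (X(q) | G(p))=False X(q)=False q=True G(p)=False p=True
s_5={r,s}: G((X(q) | G(p)))=False (X(q) | G(p))=True X(q)=True q=False G(p)=False p=False
s_6={q,s}: G((X(q) | G(p)))=False (X(q) | G(p))=False X(q)=False q=True G(p)=False p=False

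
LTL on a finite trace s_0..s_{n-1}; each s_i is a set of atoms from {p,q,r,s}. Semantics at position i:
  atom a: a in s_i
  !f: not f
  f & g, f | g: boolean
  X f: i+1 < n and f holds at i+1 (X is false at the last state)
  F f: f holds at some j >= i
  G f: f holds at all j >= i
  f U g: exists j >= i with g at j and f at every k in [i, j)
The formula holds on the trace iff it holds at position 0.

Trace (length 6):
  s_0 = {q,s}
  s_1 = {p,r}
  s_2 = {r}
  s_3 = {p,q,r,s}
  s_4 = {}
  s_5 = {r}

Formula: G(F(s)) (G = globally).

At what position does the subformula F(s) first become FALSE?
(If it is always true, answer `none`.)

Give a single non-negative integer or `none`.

Answer: 4

Derivation:
s_0={q,s}: F(s)=True s=True
s_1={p,r}: F(s)=True s=False
s_2={r}: F(s)=True s=False
s_3={p,q,r,s}: F(s)=True s=True
s_4={}: F(s)=False s=False
s_5={r}: F(s)=False s=False
G(F(s)) holds globally = False
First violation at position 4.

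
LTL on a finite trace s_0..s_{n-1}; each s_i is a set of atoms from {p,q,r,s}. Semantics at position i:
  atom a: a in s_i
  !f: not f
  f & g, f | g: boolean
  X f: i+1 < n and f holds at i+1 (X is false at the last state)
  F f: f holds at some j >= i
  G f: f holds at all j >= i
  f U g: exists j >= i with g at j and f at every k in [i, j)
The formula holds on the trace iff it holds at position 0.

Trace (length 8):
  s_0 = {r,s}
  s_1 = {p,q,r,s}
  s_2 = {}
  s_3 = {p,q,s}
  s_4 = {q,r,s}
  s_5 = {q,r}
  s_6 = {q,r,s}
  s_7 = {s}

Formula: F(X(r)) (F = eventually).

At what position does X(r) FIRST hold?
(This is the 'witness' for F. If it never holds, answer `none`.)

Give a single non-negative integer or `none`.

Answer: 0

Derivation:
s_0={r,s}: X(r)=True r=True
s_1={p,q,r,s}: X(r)=False r=True
s_2={}: X(r)=False r=False
s_3={p,q,s}: X(r)=True r=False
s_4={q,r,s}: X(r)=True r=True
s_5={q,r}: X(r)=True r=True
s_6={q,r,s}: X(r)=False r=True
s_7={s}: X(r)=False r=False
F(X(r)) holds; first witness at position 0.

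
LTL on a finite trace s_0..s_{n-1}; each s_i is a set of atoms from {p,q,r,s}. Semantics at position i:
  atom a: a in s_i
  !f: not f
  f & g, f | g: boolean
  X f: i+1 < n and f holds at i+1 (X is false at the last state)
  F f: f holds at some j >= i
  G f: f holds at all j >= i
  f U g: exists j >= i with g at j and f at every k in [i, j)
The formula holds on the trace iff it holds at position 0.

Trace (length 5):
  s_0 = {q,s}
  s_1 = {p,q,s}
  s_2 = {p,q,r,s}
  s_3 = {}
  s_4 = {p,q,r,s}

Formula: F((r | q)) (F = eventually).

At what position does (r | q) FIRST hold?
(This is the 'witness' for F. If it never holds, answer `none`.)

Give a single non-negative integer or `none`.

s_0={q,s}: (r | q)=True r=False q=True
s_1={p,q,s}: (r | q)=True r=False q=True
s_2={p,q,r,s}: (r | q)=True r=True q=True
s_3={}: (r | q)=False r=False q=False
s_4={p,q,r,s}: (r | q)=True r=True q=True
F((r | q)) holds; first witness at position 0.

Answer: 0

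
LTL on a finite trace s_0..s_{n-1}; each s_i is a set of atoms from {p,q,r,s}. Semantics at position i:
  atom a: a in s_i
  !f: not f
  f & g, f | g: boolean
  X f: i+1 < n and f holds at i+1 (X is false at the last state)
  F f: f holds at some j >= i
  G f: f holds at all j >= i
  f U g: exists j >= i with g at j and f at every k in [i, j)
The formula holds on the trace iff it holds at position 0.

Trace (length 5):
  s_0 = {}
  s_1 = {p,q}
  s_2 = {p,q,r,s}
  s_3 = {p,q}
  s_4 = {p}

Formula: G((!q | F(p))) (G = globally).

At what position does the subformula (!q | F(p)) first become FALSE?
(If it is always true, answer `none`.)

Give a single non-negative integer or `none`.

Answer: none

Derivation:
s_0={}: (!q | F(p))=True !q=True q=False F(p)=True p=False
s_1={p,q}: (!q | F(p))=True !q=False q=True F(p)=True p=True
s_2={p,q,r,s}: (!q | F(p))=True !q=False q=True F(p)=True p=True
s_3={p,q}: (!q | F(p))=True !q=False q=True F(p)=True p=True
s_4={p}: (!q | F(p))=True !q=True q=False F(p)=True p=True
G((!q | F(p))) holds globally = True
No violation — formula holds at every position.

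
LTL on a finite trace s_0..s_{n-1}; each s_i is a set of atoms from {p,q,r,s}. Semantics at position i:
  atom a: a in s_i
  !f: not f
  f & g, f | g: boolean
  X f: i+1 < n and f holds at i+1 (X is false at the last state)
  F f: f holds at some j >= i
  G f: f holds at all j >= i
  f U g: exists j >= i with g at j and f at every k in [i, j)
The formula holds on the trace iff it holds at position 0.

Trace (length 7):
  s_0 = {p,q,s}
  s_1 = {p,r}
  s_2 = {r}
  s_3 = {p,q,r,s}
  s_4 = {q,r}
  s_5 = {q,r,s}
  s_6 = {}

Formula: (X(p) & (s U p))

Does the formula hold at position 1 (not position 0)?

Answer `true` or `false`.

s_0={p,q,s}: (X(p) & (s U p))=True X(p)=True p=True (s U p)=True s=True
s_1={p,r}: (X(p) & (s U p))=False X(p)=False p=True (s U p)=True s=False
s_2={r}: (X(p) & (s U p))=False X(p)=True p=False (s U p)=False s=False
s_3={p,q,r,s}: (X(p) & (s U p))=False X(p)=False p=True (s U p)=True s=True
s_4={q,r}: (X(p) & (s U p))=False X(p)=False p=False (s U p)=False s=False
s_5={q,r,s}: (X(p) & (s U p))=False X(p)=False p=False (s U p)=False s=True
s_6={}: (X(p) & (s U p))=False X(p)=False p=False (s U p)=False s=False
Evaluating at position 1: result = False

Answer: false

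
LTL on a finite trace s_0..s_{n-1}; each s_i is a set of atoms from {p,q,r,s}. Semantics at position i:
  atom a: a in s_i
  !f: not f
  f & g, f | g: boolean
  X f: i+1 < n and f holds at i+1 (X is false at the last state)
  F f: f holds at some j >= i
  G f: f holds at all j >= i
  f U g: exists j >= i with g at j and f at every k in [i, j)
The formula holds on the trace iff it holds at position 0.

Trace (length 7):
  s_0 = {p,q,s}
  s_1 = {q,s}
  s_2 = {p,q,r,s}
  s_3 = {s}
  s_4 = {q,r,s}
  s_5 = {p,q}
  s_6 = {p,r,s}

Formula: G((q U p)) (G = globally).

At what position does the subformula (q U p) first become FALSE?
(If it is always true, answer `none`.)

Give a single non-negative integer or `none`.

Answer: 3

Derivation:
s_0={p,q,s}: (q U p)=True q=True p=True
s_1={q,s}: (q U p)=True q=True p=False
s_2={p,q,r,s}: (q U p)=True q=True p=True
s_3={s}: (q U p)=False q=False p=False
s_4={q,r,s}: (q U p)=True q=True p=False
s_5={p,q}: (q U p)=True q=True p=True
s_6={p,r,s}: (q U p)=True q=False p=True
G((q U p)) holds globally = False
First violation at position 3.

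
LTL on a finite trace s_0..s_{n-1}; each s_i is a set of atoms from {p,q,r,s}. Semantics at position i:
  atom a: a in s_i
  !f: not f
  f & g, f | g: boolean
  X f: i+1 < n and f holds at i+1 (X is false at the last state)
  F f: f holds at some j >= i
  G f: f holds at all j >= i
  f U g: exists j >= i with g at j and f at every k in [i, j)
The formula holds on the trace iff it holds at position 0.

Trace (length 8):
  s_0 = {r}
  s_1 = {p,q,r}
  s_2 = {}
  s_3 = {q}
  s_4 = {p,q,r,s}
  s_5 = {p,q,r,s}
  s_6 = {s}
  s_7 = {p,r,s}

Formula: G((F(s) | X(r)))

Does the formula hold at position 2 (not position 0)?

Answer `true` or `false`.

Answer: true

Derivation:
s_0={r}: G((F(s) | X(r)))=True (F(s) | X(r))=True F(s)=True s=False X(r)=True r=True
s_1={p,q,r}: G((F(s) | X(r)))=True (F(s) | X(r))=True F(s)=True s=False X(r)=False r=True
s_2={}: G((F(s) | X(r)))=True (F(s) | X(r))=True F(s)=True s=False X(r)=False r=False
s_3={q}: G((F(s) | X(r)))=True (F(s) | X(r))=True F(s)=True s=False X(r)=True r=False
s_4={p,q,r,s}: G((F(s) | X(r)))=True (F(s) | X(r))=True F(s)=True s=True X(r)=True r=True
s_5={p,q,r,s}: G((F(s) | X(r)))=True (F(s) | X(r))=True F(s)=True s=True X(r)=False r=True
s_6={s}: G((F(s) | X(r)))=True (F(s) | X(r))=True F(s)=True s=True X(r)=True r=False
s_7={p,r,s}: G((F(s) | X(r)))=True (F(s) | X(r))=True F(s)=True s=True X(r)=False r=True
Evaluating at position 2: result = True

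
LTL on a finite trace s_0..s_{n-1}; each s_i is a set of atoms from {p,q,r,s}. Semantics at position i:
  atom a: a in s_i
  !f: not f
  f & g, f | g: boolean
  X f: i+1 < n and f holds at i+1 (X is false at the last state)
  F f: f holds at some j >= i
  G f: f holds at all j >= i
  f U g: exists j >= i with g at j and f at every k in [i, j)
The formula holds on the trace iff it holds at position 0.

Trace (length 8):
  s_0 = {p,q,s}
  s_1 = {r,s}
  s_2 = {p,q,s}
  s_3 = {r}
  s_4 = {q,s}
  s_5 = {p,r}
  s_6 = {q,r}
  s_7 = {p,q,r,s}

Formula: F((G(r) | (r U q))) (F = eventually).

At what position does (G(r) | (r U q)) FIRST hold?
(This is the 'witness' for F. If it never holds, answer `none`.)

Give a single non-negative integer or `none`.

s_0={p,q,s}: (G(r) | (r U q))=True G(r)=False r=False (r U q)=True q=True
s_1={r,s}: (G(r) | (r U q))=True G(r)=False r=True (r U q)=True q=False
s_2={p,q,s}: (G(r) | (r U q))=True G(r)=False r=False (r U q)=True q=True
s_3={r}: (G(r) | (r U q))=True G(r)=False r=True (r U q)=True q=False
s_4={q,s}: (G(r) | (r U q))=True G(r)=False r=False (r U q)=True q=True
s_5={p,r}: (G(r) | (r U q))=True G(r)=True r=True (r U q)=True q=False
s_6={q,r}: (G(r) | (r U q))=True G(r)=True r=True (r U q)=True q=True
s_7={p,q,r,s}: (G(r) | (r U q))=True G(r)=True r=True (r U q)=True q=True
F((G(r) | (r U q))) holds; first witness at position 0.

Answer: 0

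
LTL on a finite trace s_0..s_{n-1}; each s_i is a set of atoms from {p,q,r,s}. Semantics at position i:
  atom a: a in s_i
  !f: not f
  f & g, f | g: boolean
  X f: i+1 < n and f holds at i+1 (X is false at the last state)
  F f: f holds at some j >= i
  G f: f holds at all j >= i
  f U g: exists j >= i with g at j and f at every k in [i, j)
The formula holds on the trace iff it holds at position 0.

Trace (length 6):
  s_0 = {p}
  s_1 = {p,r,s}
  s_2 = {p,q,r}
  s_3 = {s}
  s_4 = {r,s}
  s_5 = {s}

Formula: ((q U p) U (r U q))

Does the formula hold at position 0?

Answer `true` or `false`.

s_0={p}: ((q U p) U (r U q))=True (q U p)=True q=False p=True (r U q)=False r=False
s_1={p,r,s}: ((q U p) U (r U q))=True (q U p)=True q=False p=True (r U q)=True r=True
s_2={p,q,r}: ((q U p) U (r U q))=True (q U p)=True q=True p=True (r U q)=True r=True
s_3={s}: ((q U p) U (r U q))=False (q U p)=False q=False p=False (r U q)=False r=False
s_4={r,s}: ((q U p) U (r U q))=False (q U p)=False q=False p=False (r U q)=False r=True
s_5={s}: ((q U p) U (r U q))=False (q U p)=False q=False p=False (r U q)=False r=False

Answer: true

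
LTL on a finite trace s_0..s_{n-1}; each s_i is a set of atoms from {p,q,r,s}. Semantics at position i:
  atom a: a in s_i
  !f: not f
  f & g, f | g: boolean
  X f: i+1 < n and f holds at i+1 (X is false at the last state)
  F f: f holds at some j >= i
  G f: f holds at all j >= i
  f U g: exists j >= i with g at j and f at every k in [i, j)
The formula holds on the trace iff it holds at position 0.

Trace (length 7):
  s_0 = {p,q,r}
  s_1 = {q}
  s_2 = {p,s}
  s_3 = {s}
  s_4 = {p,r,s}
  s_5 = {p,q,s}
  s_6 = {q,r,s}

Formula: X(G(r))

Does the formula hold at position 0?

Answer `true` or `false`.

Answer: false

Derivation:
s_0={p,q,r}: X(G(r))=False G(r)=False r=True
s_1={q}: X(G(r))=False G(r)=False r=False
s_2={p,s}: X(G(r))=False G(r)=False r=False
s_3={s}: X(G(r))=False G(r)=False r=False
s_4={p,r,s}: X(G(r))=False G(r)=False r=True
s_5={p,q,s}: X(G(r))=True G(r)=False r=False
s_6={q,r,s}: X(G(r))=False G(r)=True r=True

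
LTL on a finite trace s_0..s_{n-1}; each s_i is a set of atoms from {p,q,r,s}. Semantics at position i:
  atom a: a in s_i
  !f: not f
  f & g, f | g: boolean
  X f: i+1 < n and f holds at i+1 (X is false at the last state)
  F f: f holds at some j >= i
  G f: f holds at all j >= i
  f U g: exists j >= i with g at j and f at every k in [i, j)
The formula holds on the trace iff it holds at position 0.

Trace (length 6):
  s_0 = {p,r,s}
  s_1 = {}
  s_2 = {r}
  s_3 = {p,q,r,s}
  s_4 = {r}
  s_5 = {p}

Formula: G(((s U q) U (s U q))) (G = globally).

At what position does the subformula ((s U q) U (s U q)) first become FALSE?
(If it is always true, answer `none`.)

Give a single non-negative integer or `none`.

Answer: 0

Derivation:
s_0={p,r,s}: ((s U q) U (s U q))=False (s U q)=False s=True q=False
s_1={}: ((s U q) U (s U q))=False (s U q)=False s=False q=False
s_2={r}: ((s U q) U (s U q))=False (s U q)=False s=False q=False
s_3={p,q,r,s}: ((s U q) U (s U q))=True (s U q)=True s=True q=True
s_4={r}: ((s U q) U (s U q))=False (s U q)=False s=False q=False
s_5={p}: ((s U q) U (s U q))=False (s U q)=False s=False q=False
G(((s U q) U (s U q))) holds globally = False
First violation at position 0.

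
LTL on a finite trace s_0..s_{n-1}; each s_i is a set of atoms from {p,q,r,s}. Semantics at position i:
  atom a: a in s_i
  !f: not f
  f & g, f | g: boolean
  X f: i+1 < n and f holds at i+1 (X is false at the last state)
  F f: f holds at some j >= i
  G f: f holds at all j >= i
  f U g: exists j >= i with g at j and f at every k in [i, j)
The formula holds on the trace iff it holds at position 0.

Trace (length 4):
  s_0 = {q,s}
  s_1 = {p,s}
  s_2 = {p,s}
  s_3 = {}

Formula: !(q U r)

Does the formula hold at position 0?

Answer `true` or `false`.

Answer: true

Derivation:
s_0={q,s}: !(q U r)=True (q U r)=False q=True r=False
s_1={p,s}: !(q U r)=True (q U r)=False q=False r=False
s_2={p,s}: !(q U r)=True (q U r)=False q=False r=False
s_3={}: !(q U r)=True (q U r)=False q=False r=False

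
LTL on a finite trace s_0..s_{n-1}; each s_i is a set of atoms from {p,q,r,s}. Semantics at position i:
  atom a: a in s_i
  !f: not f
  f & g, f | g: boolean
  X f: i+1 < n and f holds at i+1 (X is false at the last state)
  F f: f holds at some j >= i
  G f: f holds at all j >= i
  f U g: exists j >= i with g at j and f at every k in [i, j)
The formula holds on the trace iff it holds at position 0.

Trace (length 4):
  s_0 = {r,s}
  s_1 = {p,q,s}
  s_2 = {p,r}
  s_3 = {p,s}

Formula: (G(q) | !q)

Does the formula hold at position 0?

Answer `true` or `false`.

s_0={r,s}: (G(q) | !q)=True G(q)=False q=False !q=True
s_1={p,q,s}: (G(q) | !q)=False G(q)=False q=True !q=False
s_2={p,r}: (G(q) | !q)=True G(q)=False q=False !q=True
s_3={p,s}: (G(q) | !q)=True G(q)=False q=False !q=True

Answer: true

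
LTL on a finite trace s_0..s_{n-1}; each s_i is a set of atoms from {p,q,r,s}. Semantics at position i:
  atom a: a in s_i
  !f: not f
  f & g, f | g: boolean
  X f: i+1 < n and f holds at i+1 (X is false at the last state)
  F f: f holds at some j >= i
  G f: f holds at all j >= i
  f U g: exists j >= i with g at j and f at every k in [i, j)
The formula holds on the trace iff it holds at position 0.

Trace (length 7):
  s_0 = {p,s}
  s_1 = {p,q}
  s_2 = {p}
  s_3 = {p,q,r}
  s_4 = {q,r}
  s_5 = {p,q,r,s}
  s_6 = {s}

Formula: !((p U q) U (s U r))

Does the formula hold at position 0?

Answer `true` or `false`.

s_0={p,s}: !((p U q) U (s U r))=False ((p U q) U (s U r))=True (p U q)=True p=True q=False (s U r)=False s=True r=False
s_1={p,q}: !((p U q) U (s U r))=False ((p U q) U (s U r))=True (p U q)=True p=True q=True (s U r)=False s=False r=False
s_2={p}: !((p U q) U (s U r))=False ((p U q) U (s U r))=True (p U q)=True p=True q=False (s U r)=False s=False r=False
s_3={p,q,r}: !((p U q) U (s U r))=False ((p U q) U (s U r))=True (p U q)=True p=True q=True (s U r)=True s=False r=True
s_4={q,r}: !((p U q) U (s U r))=False ((p U q) U (s U r))=True (p U q)=True p=False q=True (s U r)=True s=False r=True
s_5={p,q,r,s}: !((p U q) U (s U r))=False ((p U q) U (s U r))=True (p U q)=True p=True q=True (s U r)=True s=True r=True
s_6={s}: !((p U q) U (s U r))=True ((p U q) U (s U r))=False (p U q)=False p=False q=False (s U r)=False s=True r=False

Answer: false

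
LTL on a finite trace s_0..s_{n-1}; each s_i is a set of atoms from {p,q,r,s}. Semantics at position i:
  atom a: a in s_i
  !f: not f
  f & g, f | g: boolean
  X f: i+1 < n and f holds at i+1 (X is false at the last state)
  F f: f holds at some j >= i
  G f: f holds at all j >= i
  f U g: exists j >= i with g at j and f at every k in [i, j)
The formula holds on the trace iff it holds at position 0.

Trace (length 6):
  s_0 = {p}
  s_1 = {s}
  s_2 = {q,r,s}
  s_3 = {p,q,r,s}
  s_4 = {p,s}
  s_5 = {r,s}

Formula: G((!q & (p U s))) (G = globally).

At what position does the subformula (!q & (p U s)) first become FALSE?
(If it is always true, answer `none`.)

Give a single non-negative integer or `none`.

Answer: 2

Derivation:
s_0={p}: (!q & (p U s))=True !q=True q=False (p U s)=True p=True s=False
s_1={s}: (!q & (p U s))=True !q=True q=False (p U s)=True p=False s=True
s_2={q,r,s}: (!q & (p U s))=False !q=False q=True (p U s)=True p=False s=True
s_3={p,q,r,s}: (!q & (p U s))=False !q=False q=True (p U s)=True p=True s=True
s_4={p,s}: (!q & (p U s))=True !q=True q=False (p U s)=True p=True s=True
s_5={r,s}: (!q & (p U s))=True !q=True q=False (p U s)=True p=False s=True
G((!q & (p U s))) holds globally = False
First violation at position 2.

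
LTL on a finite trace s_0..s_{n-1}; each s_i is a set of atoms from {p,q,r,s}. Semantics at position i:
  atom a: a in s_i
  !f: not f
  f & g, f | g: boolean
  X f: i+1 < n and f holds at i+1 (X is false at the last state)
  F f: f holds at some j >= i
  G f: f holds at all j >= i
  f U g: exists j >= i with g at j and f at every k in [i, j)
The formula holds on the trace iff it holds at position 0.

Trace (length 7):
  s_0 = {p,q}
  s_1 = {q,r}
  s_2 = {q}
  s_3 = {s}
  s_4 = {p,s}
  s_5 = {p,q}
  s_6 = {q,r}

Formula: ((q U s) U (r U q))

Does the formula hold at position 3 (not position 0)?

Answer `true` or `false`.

s_0={p,q}: ((q U s) U (r U q))=True (q U s)=True q=True s=False (r U q)=True r=False
s_1={q,r}: ((q U s) U (r U q))=True (q U s)=True q=True s=False (r U q)=True r=True
s_2={q}: ((q U s) U (r U q))=True (q U s)=True q=True s=False (r U q)=True r=False
s_3={s}: ((q U s) U (r U q))=True (q U s)=True q=False s=True (r U q)=False r=False
s_4={p,s}: ((q U s) U (r U q))=True (q U s)=True q=False s=True (r U q)=False r=False
s_5={p,q}: ((q U s) U (r U q))=True (q U s)=False q=True s=False (r U q)=True r=False
s_6={q,r}: ((q U s) U (r U q))=True (q U s)=False q=True s=False (r U q)=True r=True
Evaluating at position 3: result = True

Answer: true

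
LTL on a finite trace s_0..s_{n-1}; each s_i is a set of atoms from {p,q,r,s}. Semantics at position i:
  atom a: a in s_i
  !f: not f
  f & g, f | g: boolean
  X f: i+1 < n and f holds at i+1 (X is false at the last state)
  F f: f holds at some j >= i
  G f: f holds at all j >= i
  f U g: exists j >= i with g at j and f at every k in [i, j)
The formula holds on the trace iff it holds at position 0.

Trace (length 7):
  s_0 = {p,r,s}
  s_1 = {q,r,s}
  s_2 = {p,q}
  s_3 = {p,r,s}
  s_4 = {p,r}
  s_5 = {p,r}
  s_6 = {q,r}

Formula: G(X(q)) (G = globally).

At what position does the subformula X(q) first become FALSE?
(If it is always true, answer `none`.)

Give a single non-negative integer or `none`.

s_0={p,r,s}: X(q)=True q=False
s_1={q,r,s}: X(q)=True q=True
s_2={p,q}: X(q)=False q=True
s_3={p,r,s}: X(q)=False q=False
s_4={p,r}: X(q)=False q=False
s_5={p,r}: X(q)=True q=False
s_6={q,r}: X(q)=False q=True
G(X(q)) holds globally = False
First violation at position 2.

Answer: 2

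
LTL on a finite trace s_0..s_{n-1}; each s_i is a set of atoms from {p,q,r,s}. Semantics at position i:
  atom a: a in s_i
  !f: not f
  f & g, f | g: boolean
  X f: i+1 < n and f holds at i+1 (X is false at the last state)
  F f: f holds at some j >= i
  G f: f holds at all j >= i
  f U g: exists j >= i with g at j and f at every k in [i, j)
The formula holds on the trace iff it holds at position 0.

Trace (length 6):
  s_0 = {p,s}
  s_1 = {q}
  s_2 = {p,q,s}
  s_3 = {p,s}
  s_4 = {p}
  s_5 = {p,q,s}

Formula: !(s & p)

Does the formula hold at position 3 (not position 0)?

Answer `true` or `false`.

s_0={p,s}: !(s & p)=False (s & p)=True s=True p=True
s_1={q}: !(s & p)=True (s & p)=False s=False p=False
s_2={p,q,s}: !(s & p)=False (s & p)=True s=True p=True
s_3={p,s}: !(s & p)=False (s & p)=True s=True p=True
s_4={p}: !(s & p)=True (s & p)=False s=False p=True
s_5={p,q,s}: !(s & p)=False (s & p)=True s=True p=True
Evaluating at position 3: result = False

Answer: false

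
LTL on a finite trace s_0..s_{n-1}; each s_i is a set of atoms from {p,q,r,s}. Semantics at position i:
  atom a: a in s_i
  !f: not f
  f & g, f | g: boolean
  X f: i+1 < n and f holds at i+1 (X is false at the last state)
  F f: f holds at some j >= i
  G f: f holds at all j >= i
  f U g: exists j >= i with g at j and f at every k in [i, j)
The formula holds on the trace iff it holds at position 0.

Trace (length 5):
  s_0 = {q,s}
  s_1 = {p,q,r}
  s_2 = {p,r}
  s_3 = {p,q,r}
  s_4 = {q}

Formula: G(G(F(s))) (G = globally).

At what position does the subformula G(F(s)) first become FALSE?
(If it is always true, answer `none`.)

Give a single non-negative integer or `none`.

Answer: 0

Derivation:
s_0={q,s}: G(F(s))=False F(s)=True s=True
s_1={p,q,r}: G(F(s))=False F(s)=False s=False
s_2={p,r}: G(F(s))=False F(s)=False s=False
s_3={p,q,r}: G(F(s))=False F(s)=False s=False
s_4={q}: G(F(s))=False F(s)=False s=False
G(G(F(s))) holds globally = False
First violation at position 0.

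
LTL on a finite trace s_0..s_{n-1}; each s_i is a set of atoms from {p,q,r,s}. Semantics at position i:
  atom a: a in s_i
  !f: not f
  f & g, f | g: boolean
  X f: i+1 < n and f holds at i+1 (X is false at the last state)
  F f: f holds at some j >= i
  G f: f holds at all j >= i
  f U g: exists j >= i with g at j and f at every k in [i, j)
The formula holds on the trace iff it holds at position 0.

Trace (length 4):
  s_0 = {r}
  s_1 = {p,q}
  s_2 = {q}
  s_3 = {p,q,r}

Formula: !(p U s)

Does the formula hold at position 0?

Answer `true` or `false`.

s_0={r}: !(p U s)=True (p U s)=False p=False s=False
s_1={p,q}: !(p U s)=True (p U s)=False p=True s=False
s_2={q}: !(p U s)=True (p U s)=False p=False s=False
s_3={p,q,r}: !(p U s)=True (p U s)=False p=True s=False

Answer: true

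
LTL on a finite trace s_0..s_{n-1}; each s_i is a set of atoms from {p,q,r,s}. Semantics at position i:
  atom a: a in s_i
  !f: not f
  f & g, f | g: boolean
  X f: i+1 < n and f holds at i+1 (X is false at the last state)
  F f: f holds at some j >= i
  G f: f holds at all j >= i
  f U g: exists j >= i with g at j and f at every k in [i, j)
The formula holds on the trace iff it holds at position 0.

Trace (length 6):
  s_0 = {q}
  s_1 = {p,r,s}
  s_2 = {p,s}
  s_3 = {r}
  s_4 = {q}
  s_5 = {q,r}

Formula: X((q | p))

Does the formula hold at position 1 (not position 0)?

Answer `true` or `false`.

s_0={q}: X((q | p))=True (q | p)=True q=True p=False
s_1={p,r,s}: X((q | p))=True (q | p)=True q=False p=True
s_2={p,s}: X((q | p))=False (q | p)=True q=False p=True
s_3={r}: X((q | p))=True (q | p)=False q=False p=False
s_4={q}: X((q | p))=True (q | p)=True q=True p=False
s_5={q,r}: X((q | p))=False (q | p)=True q=True p=False
Evaluating at position 1: result = True

Answer: true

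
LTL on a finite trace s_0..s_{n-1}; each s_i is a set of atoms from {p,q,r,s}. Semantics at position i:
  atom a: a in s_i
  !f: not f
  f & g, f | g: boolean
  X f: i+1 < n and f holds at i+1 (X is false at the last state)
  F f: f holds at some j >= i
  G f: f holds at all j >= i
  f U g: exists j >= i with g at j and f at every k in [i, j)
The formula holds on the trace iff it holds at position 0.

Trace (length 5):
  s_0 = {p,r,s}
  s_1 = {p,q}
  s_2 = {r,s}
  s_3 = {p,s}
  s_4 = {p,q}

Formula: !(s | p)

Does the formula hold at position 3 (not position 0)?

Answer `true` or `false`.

s_0={p,r,s}: !(s | p)=False (s | p)=True s=True p=True
s_1={p,q}: !(s | p)=False (s | p)=True s=False p=True
s_2={r,s}: !(s | p)=False (s | p)=True s=True p=False
s_3={p,s}: !(s | p)=False (s | p)=True s=True p=True
s_4={p,q}: !(s | p)=False (s | p)=True s=False p=True
Evaluating at position 3: result = False

Answer: false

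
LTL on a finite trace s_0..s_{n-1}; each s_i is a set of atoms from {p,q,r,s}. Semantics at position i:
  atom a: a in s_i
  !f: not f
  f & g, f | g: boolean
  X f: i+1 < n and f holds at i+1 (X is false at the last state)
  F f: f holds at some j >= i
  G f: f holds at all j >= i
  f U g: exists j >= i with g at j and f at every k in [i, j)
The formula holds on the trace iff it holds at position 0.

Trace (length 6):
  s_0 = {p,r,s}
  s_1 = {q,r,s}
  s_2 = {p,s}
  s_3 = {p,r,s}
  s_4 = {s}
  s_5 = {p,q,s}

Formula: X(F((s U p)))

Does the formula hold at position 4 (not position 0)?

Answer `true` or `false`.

s_0={p,r,s}: X(F((s U p)))=True F((s U p))=True (s U p)=True s=True p=True
s_1={q,r,s}: X(F((s U p)))=True F((s U p))=True (s U p)=True s=True p=False
s_2={p,s}: X(F((s U p)))=True F((s U p))=True (s U p)=True s=True p=True
s_3={p,r,s}: X(F((s U p)))=True F((s U p))=True (s U p)=True s=True p=True
s_4={s}: X(F((s U p)))=True F((s U p))=True (s U p)=True s=True p=False
s_5={p,q,s}: X(F((s U p)))=False F((s U p))=True (s U p)=True s=True p=True
Evaluating at position 4: result = True

Answer: true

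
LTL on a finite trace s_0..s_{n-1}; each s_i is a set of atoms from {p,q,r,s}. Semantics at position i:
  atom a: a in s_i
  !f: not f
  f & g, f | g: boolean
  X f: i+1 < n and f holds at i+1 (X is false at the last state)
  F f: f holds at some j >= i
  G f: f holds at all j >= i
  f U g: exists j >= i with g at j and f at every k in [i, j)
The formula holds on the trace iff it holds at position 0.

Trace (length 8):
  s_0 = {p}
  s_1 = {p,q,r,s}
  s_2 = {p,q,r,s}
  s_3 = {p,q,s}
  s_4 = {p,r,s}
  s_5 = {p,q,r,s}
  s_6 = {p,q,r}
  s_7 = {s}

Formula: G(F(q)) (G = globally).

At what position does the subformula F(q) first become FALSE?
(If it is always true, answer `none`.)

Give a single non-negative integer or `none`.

s_0={p}: F(q)=True q=False
s_1={p,q,r,s}: F(q)=True q=True
s_2={p,q,r,s}: F(q)=True q=True
s_3={p,q,s}: F(q)=True q=True
s_4={p,r,s}: F(q)=True q=False
s_5={p,q,r,s}: F(q)=True q=True
s_6={p,q,r}: F(q)=True q=True
s_7={s}: F(q)=False q=False
G(F(q)) holds globally = False
First violation at position 7.

Answer: 7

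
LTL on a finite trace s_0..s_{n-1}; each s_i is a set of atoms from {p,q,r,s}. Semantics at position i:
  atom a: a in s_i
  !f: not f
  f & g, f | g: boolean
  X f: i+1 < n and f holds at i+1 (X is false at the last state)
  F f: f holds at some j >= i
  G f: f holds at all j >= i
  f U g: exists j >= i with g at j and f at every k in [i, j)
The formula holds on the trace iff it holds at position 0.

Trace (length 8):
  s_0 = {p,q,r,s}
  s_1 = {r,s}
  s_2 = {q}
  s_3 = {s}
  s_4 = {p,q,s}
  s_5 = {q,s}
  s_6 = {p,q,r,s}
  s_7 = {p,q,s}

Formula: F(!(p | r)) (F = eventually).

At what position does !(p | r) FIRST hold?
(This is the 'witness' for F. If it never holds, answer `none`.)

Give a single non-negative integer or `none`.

Answer: 2

Derivation:
s_0={p,q,r,s}: !(p | r)=False (p | r)=True p=True r=True
s_1={r,s}: !(p | r)=False (p | r)=True p=False r=True
s_2={q}: !(p | r)=True (p | r)=False p=False r=False
s_3={s}: !(p | r)=True (p | r)=False p=False r=False
s_4={p,q,s}: !(p | r)=False (p | r)=True p=True r=False
s_5={q,s}: !(p | r)=True (p | r)=False p=False r=False
s_6={p,q,r,s}: !(p | r)=False (p | r)=True p=True r=True
s_7={p,q,s}: !(p | r)=False (p | r)=True p=True r=False
F(!(p | r)) holds; first witness at position 2.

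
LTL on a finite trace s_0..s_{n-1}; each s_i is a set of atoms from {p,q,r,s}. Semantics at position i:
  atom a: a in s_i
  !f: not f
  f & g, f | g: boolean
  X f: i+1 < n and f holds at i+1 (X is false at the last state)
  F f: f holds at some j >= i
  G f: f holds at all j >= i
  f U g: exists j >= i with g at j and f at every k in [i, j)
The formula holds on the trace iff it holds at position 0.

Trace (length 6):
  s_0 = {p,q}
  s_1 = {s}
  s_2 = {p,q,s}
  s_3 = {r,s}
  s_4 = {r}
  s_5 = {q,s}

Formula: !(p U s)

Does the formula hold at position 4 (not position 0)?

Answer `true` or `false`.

s_0={p,q}: !(p U s)=False (p U s)=True p=True s=False
s_1={s}: !(p U s)=False (p U s)=True p=False s=True
s_2={p,q,s}: !(p U s)=False (p U s)=True p=True s=True
s_3={r,s}: !(p U s)=False (p U s)=True p=False s=True
s_4={r}: !(p U s)=True (p U s)=False p=False s=False
s_5={q,s}: !(p U s)=False (p U s)=True p=False s=True
Evaluating at position 4: result = True

Answer: true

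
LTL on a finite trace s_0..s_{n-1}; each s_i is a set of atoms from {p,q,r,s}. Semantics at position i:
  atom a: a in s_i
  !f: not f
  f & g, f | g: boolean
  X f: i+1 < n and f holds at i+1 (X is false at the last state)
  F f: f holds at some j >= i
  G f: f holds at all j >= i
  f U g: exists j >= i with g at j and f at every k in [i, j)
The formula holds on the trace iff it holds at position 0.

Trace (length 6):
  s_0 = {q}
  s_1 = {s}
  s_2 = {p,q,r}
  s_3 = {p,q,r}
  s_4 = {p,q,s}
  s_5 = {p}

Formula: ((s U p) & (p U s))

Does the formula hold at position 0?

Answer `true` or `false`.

Answer: false

Derivation:
s_0={q}: ((s U p) & (p U s))=False (s U p)=False s=False p=False (p U s)=False
s_1={s}: ((s U p) & (p U s))=True (s U p)=True s=True p=False (p U s)=True
s_2={p,q,r}: ((s U p) & (p U s))=True (s U p)=True s=False p=True (p U s)=True
s_3={p,q,r}: ((s U p) & (p U s))=True (s U p)=True s=False p=True (p U s)=True
s_4={p,q,s}: ((s U p) & (p U s))=True (s U p)=True s=True p=True (p U s)=True
s_5={p}: ((s U p) & (p U s))=False (s U p)=True s=False p=True (p U s)=False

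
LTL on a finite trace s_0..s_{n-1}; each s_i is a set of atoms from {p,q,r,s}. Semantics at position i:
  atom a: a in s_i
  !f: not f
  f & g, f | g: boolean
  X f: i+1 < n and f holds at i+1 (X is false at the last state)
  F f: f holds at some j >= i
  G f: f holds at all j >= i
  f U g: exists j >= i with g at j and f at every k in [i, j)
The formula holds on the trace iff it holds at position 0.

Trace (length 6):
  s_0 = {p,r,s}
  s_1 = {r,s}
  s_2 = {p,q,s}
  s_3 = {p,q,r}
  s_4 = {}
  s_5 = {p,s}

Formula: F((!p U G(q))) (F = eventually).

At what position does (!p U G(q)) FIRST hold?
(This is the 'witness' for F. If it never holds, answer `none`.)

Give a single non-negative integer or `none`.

s_0={p,r,s}: (!p U G(q))=False !p=False p=True G(q)=False q=False
s_1={r,s}: (!p U G(q))=False !p=True p=False G(q)=False q=False
s_2={p,q,s}: (!p U G(q))=False !p=False p=True G(q)=False q=True
s_3={p,q,r}: (!p U G(q))=False !p=False p=True G(q)=False q=True
s_4={}: (!p U G(q))=False !p=True p=False G(q)=False q=False
s_5={p,s}: (!p U G(q))=False !p=False p=True G(q)=False q=False
F((!p U G(q))) does not hold (no witness exists).

Answer: none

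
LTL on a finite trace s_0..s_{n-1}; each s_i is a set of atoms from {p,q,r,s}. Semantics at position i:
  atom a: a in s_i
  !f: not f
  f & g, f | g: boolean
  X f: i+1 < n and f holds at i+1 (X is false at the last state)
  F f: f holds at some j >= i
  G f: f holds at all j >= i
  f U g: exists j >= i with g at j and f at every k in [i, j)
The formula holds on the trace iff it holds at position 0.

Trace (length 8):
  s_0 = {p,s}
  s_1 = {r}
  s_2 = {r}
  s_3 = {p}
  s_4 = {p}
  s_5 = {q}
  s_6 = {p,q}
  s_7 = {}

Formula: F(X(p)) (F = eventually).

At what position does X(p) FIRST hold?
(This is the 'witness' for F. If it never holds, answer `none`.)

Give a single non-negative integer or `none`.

Answer: 2

Derivation:
s_0={p,s}: X(p)=False p=True
s_1={r}: X(p)=False p=False
s_2={r}: X(p)=True p=False
s_3={p}: X(p)=True p=True
s_4={p}: X(p)=False p=True
s_5={q}: X(p)=True p=False
s_6={p,q}: X(p)=False p=True
s_7={}: X(p)=False p=False
F(X(p)) holds; first witness at position 2.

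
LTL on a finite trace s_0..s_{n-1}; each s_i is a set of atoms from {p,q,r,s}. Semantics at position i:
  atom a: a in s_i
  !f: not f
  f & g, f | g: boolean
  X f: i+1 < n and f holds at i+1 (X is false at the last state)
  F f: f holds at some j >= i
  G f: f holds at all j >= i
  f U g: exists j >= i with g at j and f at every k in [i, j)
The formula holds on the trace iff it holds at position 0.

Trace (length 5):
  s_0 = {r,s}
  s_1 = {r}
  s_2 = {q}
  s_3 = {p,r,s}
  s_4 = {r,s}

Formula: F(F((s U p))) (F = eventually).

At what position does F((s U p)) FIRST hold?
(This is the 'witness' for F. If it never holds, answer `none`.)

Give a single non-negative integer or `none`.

s_0={r,s}: F((s U p))=True (s U p)=False s=True p=False
s_1={r}: F((s U p))=True (s U p)=False s=False p=False
s_2={q}: F((s U p))=True (s U p)=False s=False p=False
s_3={p,r,s}: F((s U p))=True (s U p)=True s=True p=True
s_4={r,s}: F((s U p))=False (s U p)=False s=True p=False
F(F((s U p))) holds; first witness at position 0.

Answer: 0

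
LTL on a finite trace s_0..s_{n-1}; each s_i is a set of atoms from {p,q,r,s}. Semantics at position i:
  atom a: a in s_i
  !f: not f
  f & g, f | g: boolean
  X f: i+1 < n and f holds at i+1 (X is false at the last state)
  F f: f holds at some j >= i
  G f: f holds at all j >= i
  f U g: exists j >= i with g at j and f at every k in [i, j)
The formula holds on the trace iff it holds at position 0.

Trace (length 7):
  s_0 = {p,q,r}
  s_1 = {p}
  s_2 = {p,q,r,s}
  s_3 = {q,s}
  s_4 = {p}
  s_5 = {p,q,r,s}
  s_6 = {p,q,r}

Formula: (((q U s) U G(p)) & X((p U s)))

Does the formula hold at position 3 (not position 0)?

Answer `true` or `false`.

Answer: true

Derivation:
s_0={p,q,r}: (((q U s) U G(p)) & X((p U s)))=False ((q U s) U G(p))=False (q U s)=False q=True s=False G(p)=False p=True X((p U s))=True (p U s)=True
s_1={p}: (((q U s) U G(p)) & X((p U s)))=False ((q U s) U G(p))=False (q U s)=False q=False s=False G(p)=False p=True X((p U s))=True (p U s)=True
s_2={p,q,r,s}: (((q U s) U G(p)) & X((p U s)))=True ((q U s) U G(p))=True (q U s)=True q=True s=True G(p)=False p=True X((p U s))=True (p U s)=True
s_3={q,s}: (((q U s) U G(p)) & X((p U s)))=True ((q U s) U G(p))=True (q U s)=True q=True s=True G(p)=False p=False X((p U s))=True (p U s)=True
s_4={p}: (((q U s) U G(p)) & X((p U s)))=True ((q U s) U G(p))=True (q U s)=False q=False s=False G(p)=True p=True X((p U s))=True (p U s)=True
s_5={p,q,r,s}: (((q U s) U G(p)) & X((p U s)))=False ((q U s) U G(p))=True (q U s)=True q=True s=True G(p)=True p=True X((p U s))=False (p U s)=True
s_6={p,q,r}: (((q U s) U G(p)) & X((p U s)))=False ((q U s) U G(p))=True (q U s)=False q=True s=False G(p)=True p=True X((p U s))=False (p U s)=False
Evaluating at position 3: result = True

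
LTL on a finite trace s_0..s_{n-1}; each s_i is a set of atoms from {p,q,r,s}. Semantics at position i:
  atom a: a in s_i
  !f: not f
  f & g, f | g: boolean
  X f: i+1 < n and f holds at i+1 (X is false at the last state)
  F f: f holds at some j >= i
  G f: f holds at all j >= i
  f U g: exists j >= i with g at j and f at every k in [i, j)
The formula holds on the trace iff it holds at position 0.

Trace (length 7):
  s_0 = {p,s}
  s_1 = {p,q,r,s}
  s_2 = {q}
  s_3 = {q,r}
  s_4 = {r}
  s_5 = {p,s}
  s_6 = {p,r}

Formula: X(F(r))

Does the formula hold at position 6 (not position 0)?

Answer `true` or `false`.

s_0={p,s}: X(F(r))=True F(r)=True r=False
s_1={p,q,r,s}: X(F(r))=True F(r)=True r=True
s_2={q}: X(F(r))=True F(r)=True r=False
s_3={q,r}: X(F(r))=True F(r)=True r=True
s_4={r}: X(F(r))=True F(r)=True r=True
s_5={p,s}: X(F(r))=True F(r)=True r=False
s_6={p,r}: X(F(r))=False F(r)=True r=True
Evaluating at position 6: result = False

Answer: false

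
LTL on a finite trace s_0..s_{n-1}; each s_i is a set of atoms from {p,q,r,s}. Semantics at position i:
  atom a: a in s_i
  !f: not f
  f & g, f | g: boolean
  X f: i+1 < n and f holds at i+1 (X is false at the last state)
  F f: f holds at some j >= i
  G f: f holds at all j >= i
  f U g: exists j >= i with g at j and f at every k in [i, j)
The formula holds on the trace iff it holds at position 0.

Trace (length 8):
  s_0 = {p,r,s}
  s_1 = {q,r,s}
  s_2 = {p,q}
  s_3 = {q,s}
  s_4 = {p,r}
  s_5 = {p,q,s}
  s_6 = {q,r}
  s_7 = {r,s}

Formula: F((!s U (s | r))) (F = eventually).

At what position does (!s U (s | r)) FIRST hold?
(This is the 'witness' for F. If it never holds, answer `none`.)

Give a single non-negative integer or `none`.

Answer: 0

Derivation:
s_0={p,r,s}: (!s U (s | r))=True !s=False s=True (s | r)=True r=True
s_1={q,r,s}: (!s U (s | r))=True !s=False s=True (s | r)=True r=True
s_2={p,q}: (!s U (s | r))=True !s=True s=False (s | r)=False r=False
s_3={q,s}: (!s U (s | r))=True !s=False s=True (s | r)=True r=False
s_4={p,r}: (!s U (s | r))=True !s=True s=False (s | r)=True r=True
s_5={p,q,s}: (!s U (s | r))=True !s=False s=True (s | r)=True r=False
s_6={q,r}: (!s U (s | r))=True !s=True s=False (s | r)=True r=True
s_7={r,s}: (!s U (s | r))=True !s=False s=True (s | r)=True r=True
F((!s U (s | r))) holds; first witness at position 0.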